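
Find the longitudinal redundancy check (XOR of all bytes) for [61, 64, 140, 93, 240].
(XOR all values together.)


XOR chain: 61 ^ 64 ^ 140 ^ 93 ^ 240 = 92

92


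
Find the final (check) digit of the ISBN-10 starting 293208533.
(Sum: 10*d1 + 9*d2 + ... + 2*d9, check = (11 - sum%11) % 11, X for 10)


Weighted sum: 214
214 mod 11 = 5

Check digit: 6


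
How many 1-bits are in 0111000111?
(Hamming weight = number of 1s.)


Counting 1s in 0111000111

6


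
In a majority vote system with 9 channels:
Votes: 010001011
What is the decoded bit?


Ones: 4 out of 9
Threshold: 5

0 (4/9 voted 1)


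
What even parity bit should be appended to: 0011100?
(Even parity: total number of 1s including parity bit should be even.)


Number of 1s in data: 3
Parity bit: 1

1


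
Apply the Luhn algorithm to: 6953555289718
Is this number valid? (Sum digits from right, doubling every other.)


Luhn sum = 75
75 mod 10 = 5

Invalid (Luhn sum mod 10 = 5)


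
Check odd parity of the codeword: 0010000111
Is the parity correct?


Number of 1s: 4

No, parity error (4 ones)


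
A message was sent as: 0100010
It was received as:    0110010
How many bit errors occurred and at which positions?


XOR: 0010000

1 error(s) at position(s): 2


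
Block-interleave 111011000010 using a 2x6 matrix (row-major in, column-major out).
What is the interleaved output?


Matrix:
  111011
  000010
Read columns: 101010001110

101010001110


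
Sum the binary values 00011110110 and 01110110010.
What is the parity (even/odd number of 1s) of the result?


00011110110 = 246
01110110010 = 946
Sum = 1192 = 10010101000
1s count = 4

even parity (4 ones in 10010101000)


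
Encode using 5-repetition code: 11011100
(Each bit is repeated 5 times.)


Each bit -> 5 copies

1111111111000001111111111111110000000000


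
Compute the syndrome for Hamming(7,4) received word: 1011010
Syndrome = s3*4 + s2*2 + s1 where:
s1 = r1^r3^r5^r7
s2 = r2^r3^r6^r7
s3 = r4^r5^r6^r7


s1=0, s2=0, s3=0

Syndrome = 0 (no error)


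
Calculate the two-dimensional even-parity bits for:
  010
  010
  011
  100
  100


Row parities: 11011
Column parities: 011

Row P: 11011, Col P: 011, Corner: 0


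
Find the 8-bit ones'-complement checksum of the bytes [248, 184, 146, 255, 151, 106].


Sum = 1090 mod 256 = 66
Complement = 189

189


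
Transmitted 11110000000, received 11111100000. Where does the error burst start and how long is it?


XOR: 00001100000

Burst at position 4, length 2


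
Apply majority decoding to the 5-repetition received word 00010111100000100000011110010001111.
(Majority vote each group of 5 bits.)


Groups: 00010, 11110, 00001, 00000, 01111, 00100, 01111
Majority votes: 0100101

0100101


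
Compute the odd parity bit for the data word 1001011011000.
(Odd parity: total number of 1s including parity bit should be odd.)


Number of 1s in data: 6
Parity bit: 1

1


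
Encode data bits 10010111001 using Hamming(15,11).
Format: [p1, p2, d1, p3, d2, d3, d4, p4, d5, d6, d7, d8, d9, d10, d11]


Parity bits: p1=0, p2=1, p3=1, p4=0

011100100111001


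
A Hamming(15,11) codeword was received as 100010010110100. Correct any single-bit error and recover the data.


Syndrome = 0: no error detected

Data: 01000110100 (no errors)


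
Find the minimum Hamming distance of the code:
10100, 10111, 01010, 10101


Comparing all pairs, minimum distance: 1
Can detect 0 errors, correct 0 errors

1


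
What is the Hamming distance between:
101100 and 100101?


XOR: 001001
Count of 1s: 2

2


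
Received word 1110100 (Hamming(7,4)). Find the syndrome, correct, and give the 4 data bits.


Syndrome = 5: error at position 5

Data: 1000 (corrected bit 5)


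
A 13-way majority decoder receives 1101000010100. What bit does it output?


Ones: 5 out of 13
Threshold: 7

0 (5/13 voted 1)


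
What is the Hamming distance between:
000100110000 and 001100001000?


XOR: 001000111000
Count of 1s: 4

4


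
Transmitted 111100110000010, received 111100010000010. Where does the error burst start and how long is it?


XOR: 000000100000000

Burst at position 6, length 1


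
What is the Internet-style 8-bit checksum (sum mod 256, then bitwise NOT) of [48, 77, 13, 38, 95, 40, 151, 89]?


Sum = 551 mod 256 = 39
Complement = 216

216


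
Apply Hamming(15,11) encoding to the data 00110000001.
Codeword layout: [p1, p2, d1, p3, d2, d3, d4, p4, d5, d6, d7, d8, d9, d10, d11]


Parity bits: p1=0, p2=1, p3=1, p4=1

010101110000001


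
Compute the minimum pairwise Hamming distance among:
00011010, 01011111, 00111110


Comparing all pairs, minimum distance: 2
Can detect 1 errors, correct 0 errors

2


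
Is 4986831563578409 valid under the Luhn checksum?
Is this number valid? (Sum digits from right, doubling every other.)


Luhn sum = 81
81 mod 10 = 1

Invalid (Luhn sum mod 10 = 1)


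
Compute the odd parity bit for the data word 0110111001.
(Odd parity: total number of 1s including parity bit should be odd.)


Number of 1s in data: 6
Parity bit: 1

1


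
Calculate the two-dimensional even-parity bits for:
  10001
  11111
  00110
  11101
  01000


Row parities: 01001
Column parities: 11101

Row P: 01001, Col P: 11101, Corner: 0


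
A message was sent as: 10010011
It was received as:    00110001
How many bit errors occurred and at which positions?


XOR: 10100010

3 error(s) at position(s): 0, 2, 6


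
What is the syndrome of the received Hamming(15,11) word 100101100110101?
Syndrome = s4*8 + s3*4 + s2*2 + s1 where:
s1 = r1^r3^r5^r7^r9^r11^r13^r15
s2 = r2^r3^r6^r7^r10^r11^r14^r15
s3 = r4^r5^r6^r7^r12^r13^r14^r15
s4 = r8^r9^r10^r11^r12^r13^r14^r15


s1=1, s2=1, s3=1, s4=0

Syndrome = 7 (error at position 7)


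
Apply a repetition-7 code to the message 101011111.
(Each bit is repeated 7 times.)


Each bit -> 7 copies

111111100000001111111000000011111111111111111111111111111111111


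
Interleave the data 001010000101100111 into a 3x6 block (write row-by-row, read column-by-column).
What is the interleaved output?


Matrix:
  001010
  000101
  100111
Read columns: 001000100011101011

001000100011101011


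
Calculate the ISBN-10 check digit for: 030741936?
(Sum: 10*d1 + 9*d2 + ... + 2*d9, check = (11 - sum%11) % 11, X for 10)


Weighted sum: 162
162 mod 11 = 8

Check digit: 3


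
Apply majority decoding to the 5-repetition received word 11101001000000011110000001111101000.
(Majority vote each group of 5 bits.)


Groups: 11101, 00100, 00000, 11110, 00000, 11111, 01000
Majority votes: 1001010

1001010


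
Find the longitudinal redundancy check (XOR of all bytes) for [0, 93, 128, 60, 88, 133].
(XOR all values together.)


XOR chain: 0 ^ 93 ^ 128 ^ 60 ^ 88 ^ 133 = 60

60


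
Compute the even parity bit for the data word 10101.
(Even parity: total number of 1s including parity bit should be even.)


Number of 1s in data: 3
Parity bit: 1

1


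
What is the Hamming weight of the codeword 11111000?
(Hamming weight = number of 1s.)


Counting 1s in 11111000

5


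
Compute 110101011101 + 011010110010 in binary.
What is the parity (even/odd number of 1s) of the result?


110101011101 = 3421
011010110010 = 1714
Sum = 5135 = 1010000001111
1s count = 6

even parity (6 ones in 1010000001111)


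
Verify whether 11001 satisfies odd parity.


Number of 1s: 3

Yes, parity is correct (3 ones)


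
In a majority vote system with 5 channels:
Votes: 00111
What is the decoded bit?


Ones: 3 out of 5
Threshold: 3

1 (3/5 voted 1)


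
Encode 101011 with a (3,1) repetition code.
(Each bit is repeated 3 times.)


Each bit -> 3 copies

111000111000111111


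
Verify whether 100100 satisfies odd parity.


Number of 1s: 2

No, parity error (2 ones)


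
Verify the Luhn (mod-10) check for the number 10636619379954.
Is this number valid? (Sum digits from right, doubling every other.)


Luhn sum = 64
64 mod 10 = 4

Invalid (Luhn sum mod 10 = 4)


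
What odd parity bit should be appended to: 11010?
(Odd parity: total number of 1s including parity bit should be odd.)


Number of 1s in data: 3
Parity bit: 0

0


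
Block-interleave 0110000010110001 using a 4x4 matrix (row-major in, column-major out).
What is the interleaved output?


Matrix:
  0110
  0000
  1011
  0001
Read columns: 0010100010100011

0010100010100011


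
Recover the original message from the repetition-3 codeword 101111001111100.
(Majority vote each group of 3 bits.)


Groups: 101, 111, 001, 111, 100
Majority votes: 11010

11010


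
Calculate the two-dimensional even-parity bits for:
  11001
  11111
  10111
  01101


Row parities: 1101
Column parities: 11100

Row P: 1101, Col P: 11100, Corner: 1


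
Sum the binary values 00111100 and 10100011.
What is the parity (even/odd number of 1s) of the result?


00111100 = 60
10100011 = 163
Sum = 223 = 11011111
1s count = 7

odd parity (7 ones in 11011111)


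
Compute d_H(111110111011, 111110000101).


XOR: 000000111110
Count of 1s: 5

5


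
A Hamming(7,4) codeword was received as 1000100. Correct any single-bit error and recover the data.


Syndrome = 4: error at position 4

Data: 0100 (corrected bit 4)


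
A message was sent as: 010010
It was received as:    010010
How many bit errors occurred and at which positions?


XOR: 000000

0 errors (received matches sent)


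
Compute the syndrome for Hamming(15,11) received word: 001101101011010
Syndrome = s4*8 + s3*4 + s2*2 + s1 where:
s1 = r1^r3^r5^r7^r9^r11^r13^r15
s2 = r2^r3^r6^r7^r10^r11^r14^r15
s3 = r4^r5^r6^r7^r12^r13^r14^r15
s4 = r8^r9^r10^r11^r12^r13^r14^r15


s1=0, s2=1, s3=1, s4=0

Syndrome = 6 (error at position 6)


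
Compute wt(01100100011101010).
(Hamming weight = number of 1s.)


Counting 1s in 01100100011101010

8


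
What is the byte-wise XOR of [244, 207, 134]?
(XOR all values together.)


XOR chain: 244 ^ 207 ^ 134 = 189

189


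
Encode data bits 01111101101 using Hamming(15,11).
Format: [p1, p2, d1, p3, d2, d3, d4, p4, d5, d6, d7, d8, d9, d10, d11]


Parity bits: p1=1, p2=0, p3=0, p4=1

100011111101101


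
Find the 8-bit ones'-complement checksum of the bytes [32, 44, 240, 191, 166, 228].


Sum = 901 mod 256 = 133
Complement = 122

122


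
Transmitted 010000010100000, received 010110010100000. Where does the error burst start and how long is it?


XOR: 000110000000000

Burst at position 3, length 2


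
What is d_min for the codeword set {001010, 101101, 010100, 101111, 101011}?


Comparing all pairs, minimum distance: 1
Can detect 0 errors, correct 0 errors

1


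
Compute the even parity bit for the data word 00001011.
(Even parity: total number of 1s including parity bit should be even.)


Number of 1s in data: 3
Parity bit: 1

1


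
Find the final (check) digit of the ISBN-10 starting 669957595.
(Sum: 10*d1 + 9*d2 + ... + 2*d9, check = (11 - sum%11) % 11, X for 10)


Weighted sum: 371
371 mod 11 = 8

Check digit: 3


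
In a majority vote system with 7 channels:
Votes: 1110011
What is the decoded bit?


Ones: 5 out of 7
Threshold: 4

1 (5/7 voted 1)


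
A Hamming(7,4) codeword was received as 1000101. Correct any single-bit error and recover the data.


Syndrome = 3: error at position 3

Data: 1101 (corrected bit 3)


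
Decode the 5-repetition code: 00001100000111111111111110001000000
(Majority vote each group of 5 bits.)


Groups: 00001, 10000, 01111, 11111, 11111, 00010, 00000
Majority votes: 0011100

0011100


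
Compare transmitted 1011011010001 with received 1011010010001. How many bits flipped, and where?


XOR: 0000001000000

1 error(s) at position(s): 6


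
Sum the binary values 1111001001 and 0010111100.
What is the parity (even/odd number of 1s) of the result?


1111001001 = 969
0010111100 = 188
Sum = 1157 = 10010000101
1s count = 4

even parity (4 ones in 10010000101)


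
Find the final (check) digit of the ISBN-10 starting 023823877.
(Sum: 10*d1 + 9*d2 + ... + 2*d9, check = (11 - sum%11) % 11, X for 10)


Weighted sum: 192
192 mod 11 = 5

Check digit: 6


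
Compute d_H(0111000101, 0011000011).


XOR: 0100000110
Count of 1s: 3

3


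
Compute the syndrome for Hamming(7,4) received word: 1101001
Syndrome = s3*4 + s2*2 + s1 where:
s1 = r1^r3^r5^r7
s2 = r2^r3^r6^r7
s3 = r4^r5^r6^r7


s1=0, s2=0, s3=0

Syndrome = 0 (no error)


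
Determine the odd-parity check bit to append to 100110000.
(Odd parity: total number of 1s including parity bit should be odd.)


Number of 1s in data: 3
Parity bit: 0

0


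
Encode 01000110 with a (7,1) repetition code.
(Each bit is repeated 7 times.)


Each bit -> 7 copies

00000001111111000000000000000000000111111111111110000000


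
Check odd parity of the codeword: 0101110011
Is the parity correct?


Number of 1s: 6

No, parity error (6 ones)


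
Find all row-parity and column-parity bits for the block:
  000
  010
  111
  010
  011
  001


Row parities: 011101
Column parities: 101

Row P: 011101, Col P: 101, Corner: 0


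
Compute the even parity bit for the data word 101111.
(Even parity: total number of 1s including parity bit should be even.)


Number of 1s in data: 5
Parity bit: 1

1


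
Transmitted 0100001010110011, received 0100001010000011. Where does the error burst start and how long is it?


XOR: 0000000000110000

Burst at position 10, length 2


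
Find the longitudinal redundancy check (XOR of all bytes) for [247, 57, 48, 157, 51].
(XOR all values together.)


XOR chain: 247 ^ 57 ^ 48 ^ 157 ^ 51 = 80

80


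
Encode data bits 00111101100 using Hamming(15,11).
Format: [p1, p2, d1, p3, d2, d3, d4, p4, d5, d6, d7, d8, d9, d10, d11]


Parity bits: p1=1, p2=1, p3=0, p4=0

110001101101100


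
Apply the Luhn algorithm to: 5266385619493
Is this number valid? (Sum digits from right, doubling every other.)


Luhn sum = 62
62 mod 10 = 2

Invalid (Luhn sum mod 10 = 2)


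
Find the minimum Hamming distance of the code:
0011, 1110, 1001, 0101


Comparing all pairs, minimum distance: 2
Can detect 1 errors, correct 0 errors

2


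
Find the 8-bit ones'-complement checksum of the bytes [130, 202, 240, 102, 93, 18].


Sum = 785 mod 256 = 17
Complement = 238

238


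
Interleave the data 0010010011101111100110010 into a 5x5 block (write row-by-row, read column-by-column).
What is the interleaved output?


Matrix:
  00100
  10011
  10111
  11001
  10010
Read columns: 0111100010101000110101110

0111100010101000110101110


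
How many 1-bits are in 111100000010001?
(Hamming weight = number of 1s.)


Counting 1s in 111100000010001

6


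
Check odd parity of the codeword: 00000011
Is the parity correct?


Number of 1s: 2

No, parity error (2 ones)


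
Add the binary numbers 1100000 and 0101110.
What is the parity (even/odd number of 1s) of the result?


1100000 = 96
0101110 = 46
Sum = 142 = 10001110
1s count = 4

even parity (4 ones in 10001110)


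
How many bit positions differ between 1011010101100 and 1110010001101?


XOR: 0101000100001
Count of 1s: 4

4


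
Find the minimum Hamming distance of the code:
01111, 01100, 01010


Comparing all pairs, minimum distance: 2
Can detect 1 errors, correct 0 errors

2


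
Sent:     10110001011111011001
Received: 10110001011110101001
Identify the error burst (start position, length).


XOR: 00000000000001110000

Burst at position 13, length 3


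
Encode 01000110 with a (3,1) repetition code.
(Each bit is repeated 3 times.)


Each bit -> 3 copies

000111000000000111111000


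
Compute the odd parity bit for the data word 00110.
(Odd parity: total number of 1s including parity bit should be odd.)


Number of 1s in data: 2
Parity bit: 1

1


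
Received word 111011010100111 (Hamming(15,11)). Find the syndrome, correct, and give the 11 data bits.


Syndrome = 13: error at position 13

Data: 11100100011 (corrected bit 13)


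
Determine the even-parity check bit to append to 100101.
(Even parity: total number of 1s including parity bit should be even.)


Number of 1s in data: 3
Parity bit: 1

1


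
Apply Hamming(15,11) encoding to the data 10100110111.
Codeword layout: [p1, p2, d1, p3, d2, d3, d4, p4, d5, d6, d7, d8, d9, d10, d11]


Parity bits: p1=0, p2=0, p3=0, p4=1

001001010110111


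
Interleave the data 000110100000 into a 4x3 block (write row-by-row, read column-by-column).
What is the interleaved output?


Matrix:
  000
  110
  100
  000
Read columns: 011001000000

011001000000


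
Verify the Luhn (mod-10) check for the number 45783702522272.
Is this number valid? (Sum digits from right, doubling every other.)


Luhn sum = 57
57 mod 10 = 7

Invalid (Luhn sum mod 10 = 7)


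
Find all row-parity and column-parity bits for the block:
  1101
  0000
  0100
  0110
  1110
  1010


Row parities: 101010
Column parities: 1011

Row P: 101010, Col P: 1011, Corner: 1


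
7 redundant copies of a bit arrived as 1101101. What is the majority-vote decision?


Ones: 5 out of 7
Threshold: 4

1 (5/7 voted 1)


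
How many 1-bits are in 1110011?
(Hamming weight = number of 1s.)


Counting 1s in 1110011

5


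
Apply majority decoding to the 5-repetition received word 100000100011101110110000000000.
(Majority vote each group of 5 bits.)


Groups: 10000, 01000, 11101, 11011, 00000, 00000
Majority votes: 001100

001100


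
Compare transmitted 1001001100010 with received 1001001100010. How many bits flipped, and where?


XOR: 0000000000000

0 errors (received matches sent)


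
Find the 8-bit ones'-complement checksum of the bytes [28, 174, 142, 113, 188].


Sum = 645 mod 256 = 133
Complement = 122

122


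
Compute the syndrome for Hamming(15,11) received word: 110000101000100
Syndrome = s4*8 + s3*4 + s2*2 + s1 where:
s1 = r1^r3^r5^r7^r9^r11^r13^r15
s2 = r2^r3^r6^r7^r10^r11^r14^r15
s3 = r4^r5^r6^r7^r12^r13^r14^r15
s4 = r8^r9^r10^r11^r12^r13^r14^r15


s1=0, s2=0, s3=0, s4=0

Syndrome = 0 (no error)


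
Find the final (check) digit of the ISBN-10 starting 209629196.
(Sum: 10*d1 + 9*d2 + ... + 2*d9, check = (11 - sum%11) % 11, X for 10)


Weighted sum: 234
234 mod 11 = 3

Check digit: 8


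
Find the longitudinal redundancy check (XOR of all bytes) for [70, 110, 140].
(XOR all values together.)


XOR chain: 70 ^ 110 ^ 140 = 164

164


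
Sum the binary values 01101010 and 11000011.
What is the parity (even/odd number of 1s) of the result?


01101010 = 106
11000011 = 195
Sum = 301 = 100101101
1s count = 5

odd parity (5 ones in 100101101)


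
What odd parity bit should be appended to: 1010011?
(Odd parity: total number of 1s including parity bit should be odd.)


Number of 1s in data: 4
Parity bit: 1

1


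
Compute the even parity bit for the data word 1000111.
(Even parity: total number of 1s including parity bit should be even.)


Number of 1s in data: 4
Parity bit: 0

0


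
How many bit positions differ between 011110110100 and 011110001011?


XOR: 000000111111
Count of 1s: 6

6


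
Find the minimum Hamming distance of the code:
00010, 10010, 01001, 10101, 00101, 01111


Comparing all pairs, minimum distance: 1
Can detect 0 errors, correct 0 errors

1


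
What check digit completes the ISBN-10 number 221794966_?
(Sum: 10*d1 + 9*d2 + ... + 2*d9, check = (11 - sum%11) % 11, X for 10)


Weighted sum: 235
235 mod 11 = 4

Check digit: 7


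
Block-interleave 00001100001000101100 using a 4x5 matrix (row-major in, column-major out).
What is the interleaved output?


Matrix:
  00001
  10000
  10001
  01100
Read columns: 01100001000100001010

01100001000100001010


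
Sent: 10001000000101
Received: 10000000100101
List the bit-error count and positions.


XOR: 00001000100000

2 error(s) at position(s): 4, 8


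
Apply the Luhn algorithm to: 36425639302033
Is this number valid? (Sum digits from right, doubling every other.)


Luhn sum = 63
63 mod 10 = 3

Invalid (Luhn sum mod 10 = 3)


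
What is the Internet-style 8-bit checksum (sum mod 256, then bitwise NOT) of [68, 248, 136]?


Sum = 452 mod 256 = 196
Complement = 59

59


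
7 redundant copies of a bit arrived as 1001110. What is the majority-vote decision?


Ones: 4 out of 7
Threshold: 4

1 (4/7 voted 1)


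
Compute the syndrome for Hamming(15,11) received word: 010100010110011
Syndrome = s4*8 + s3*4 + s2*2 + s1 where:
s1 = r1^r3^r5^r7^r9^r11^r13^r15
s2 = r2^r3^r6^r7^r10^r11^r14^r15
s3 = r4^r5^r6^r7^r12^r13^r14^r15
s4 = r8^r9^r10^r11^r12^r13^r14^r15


s1=0, s2=1, s3=1, s4=1

Syndrome = 14 (error at position 14)


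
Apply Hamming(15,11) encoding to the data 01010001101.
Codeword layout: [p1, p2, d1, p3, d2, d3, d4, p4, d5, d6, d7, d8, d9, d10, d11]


Parity bits: p1=0, p2=0, p3=1, p4=1

000110110001101


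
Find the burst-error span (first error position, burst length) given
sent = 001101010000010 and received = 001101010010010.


XOR: 000000000010000

Burst at position 10, length 1


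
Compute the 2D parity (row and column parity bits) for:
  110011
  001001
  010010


Row parities: 000
Column parities: 101000

Row P: 000, Col P: 101000, Corner: 0


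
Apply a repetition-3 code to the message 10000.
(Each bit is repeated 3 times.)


Each bit -> 3 copies

111000000000000


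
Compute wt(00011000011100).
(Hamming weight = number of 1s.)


Counting 1s in 00011000011100

5


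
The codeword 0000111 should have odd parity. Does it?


Number of 1s: 3

Yes, parity is correct (3 ones)


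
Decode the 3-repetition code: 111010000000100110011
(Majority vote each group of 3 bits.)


Groups: 111, 010, 000, 000, 100, 110, 011
Majority votes: 1000011

1000011


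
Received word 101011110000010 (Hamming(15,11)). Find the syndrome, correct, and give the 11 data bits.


Syndrome = 0: no error detected

Data: 11110000010 (no errors)


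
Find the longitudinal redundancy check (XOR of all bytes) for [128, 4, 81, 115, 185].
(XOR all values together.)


XOR chain: 128 ^ 4 ^ 81 ^ 115 ^ 185 = 31

31


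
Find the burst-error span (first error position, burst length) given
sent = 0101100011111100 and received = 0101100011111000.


XOR: 0000000000000100

Burst at position 13, length 1


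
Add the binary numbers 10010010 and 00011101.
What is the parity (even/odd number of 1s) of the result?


10010010 = 146
00011101 = 29
Sum = 175 = 10101111
1s count = 6

even parity (6 ones in 10101111)


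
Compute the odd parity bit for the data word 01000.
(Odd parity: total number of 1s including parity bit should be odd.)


Number of 1s in data: 1
Parity bit: 0

0


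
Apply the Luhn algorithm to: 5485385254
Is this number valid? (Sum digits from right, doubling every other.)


Luhn sum = 39
39 mod 10 = 9

Invalid (Luhn sum mod 10 = 9)


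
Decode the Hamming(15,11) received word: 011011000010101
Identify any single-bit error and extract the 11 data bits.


Syndrome = 11: error at position 11

Data: 11100000101 (corrected bit 11)


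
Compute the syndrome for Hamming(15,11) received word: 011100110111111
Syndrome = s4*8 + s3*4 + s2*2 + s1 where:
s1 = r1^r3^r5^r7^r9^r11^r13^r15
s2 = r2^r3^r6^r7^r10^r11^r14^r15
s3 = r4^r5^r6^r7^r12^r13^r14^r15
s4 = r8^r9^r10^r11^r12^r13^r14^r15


s1=1, s2=1, s3=0, s4=1

Syndrome = 11 (error at position 11)


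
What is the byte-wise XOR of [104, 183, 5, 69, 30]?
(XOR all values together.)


XOR chain: 104 ^ 183 ^ 5 ^ 69 ^ 30 = 129

129


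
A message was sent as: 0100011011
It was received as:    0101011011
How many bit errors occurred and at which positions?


XOR: 0001000000

1 error(s) at position(s): 3


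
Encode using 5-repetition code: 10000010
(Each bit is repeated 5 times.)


Each bit -> 5 copies

1111100000000000000000000000001111100000


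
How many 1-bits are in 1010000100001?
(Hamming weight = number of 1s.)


Counting 1s in 1010000100001

4


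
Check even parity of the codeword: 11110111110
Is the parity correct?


Number of 1s: 9

No, parity error (9 ones)


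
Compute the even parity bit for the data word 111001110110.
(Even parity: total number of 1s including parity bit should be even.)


Number of 1s in data: 8
Parity bit: 0

0


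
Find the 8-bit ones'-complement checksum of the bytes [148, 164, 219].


Sum = 531 mod 256 = 19
Complement = 236

236


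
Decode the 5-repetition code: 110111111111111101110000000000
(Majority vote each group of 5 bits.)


Groups: 11011, 11111, 11111, 10111, 00000, 00000
Majority votes: 111100

111100


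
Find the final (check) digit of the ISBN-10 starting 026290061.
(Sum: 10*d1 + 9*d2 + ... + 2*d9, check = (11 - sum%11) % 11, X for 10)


Weighted sum: 154
154 mod 11 = 0

Check digit: 0


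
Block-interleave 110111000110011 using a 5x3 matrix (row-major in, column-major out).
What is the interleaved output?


Matrix:
  110
  111
  000
  110
  011
Read columns: 110101101101001

110101101101001


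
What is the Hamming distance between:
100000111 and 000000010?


XOR: 100000101
Count of 1s: 3

3


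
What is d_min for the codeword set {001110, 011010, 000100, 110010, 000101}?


Comparing all pairs, minimum distance: 1
Can detect 0 errors, correct 0 errors

1


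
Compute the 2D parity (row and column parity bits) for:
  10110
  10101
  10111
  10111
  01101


Row parities: 11001
Column parities: 01110

Row P: 11001, Col P: 01110, Corner: 1


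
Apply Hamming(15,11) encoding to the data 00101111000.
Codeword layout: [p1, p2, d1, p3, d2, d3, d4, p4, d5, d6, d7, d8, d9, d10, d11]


Parity bits: p1=0, p2=1, p3=0, p4=0

010001001111000


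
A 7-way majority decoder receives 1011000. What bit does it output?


Ones: 3 out of 7
Threshold: 4

0 (3/7 voted 1)


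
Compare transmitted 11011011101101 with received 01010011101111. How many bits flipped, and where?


XOR: 10001000000010

3 error(s) at position(s): 0, 4, 12


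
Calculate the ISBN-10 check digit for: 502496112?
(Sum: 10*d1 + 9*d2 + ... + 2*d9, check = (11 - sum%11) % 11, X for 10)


Weighted sum: 189
189 mod 11 = 2

Check digit: 9


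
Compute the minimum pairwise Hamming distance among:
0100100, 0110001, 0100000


Comparing all pairs, minimum distance: 1
Can detect 0 errors, correct 0 errors

1


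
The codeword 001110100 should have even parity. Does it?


Number of 1s: 4

Yes, parity is correct (4 ones)


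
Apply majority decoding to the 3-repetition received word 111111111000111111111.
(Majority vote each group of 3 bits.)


Groups: 111, 111, 111, 000, 111, 111, 111
Majority votes: 1110111

1110111


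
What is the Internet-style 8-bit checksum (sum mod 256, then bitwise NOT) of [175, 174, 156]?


Sum = 505 mod 256 = 249
Complement = 6

6


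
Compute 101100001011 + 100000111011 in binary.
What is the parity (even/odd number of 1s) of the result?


101100001011 = 2827
100000111011 = 2107
Sum = 4934 = 1001101000110
1s count = 6

even parity (6 ones in 1001101000110)


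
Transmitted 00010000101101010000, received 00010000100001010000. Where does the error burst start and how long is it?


XOR: 00000000001100000000

Burst at position 10, length 2


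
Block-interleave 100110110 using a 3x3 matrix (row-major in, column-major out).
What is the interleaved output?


Matrix:
  100
  110
  110
Read columns: 111011000

111011000


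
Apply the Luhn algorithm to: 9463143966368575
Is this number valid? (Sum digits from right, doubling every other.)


Luhn sum = 83
83 mod 10 = 3

Invalid (Luhn sum mod 10 = 3)


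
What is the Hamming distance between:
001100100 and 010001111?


XOR: 011101011
Count of 1s: 6

6


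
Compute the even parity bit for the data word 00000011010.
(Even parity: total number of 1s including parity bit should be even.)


Number of 1s in data: 3
Parity bit: 1

1


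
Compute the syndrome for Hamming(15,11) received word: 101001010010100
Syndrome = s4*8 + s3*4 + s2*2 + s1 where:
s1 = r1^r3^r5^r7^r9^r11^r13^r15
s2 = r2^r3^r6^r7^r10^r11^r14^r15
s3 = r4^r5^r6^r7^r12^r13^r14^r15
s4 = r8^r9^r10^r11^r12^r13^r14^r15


s1=0, s2=1, s3=0, s4=1

Syndrome = 10 (error at position 10)


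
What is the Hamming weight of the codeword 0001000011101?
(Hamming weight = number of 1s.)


Counting 1s in 0001000011101

5


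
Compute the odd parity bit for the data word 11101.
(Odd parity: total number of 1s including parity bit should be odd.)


Number of 1s in data: 4
Parity bit: 1

1


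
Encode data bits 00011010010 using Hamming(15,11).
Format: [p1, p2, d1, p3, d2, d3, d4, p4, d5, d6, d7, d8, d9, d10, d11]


Parity bits: p1=1, p2=1, p3=0, p4=1

110000111010010


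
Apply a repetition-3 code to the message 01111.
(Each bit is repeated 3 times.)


Each bit -> 3 copies

000111111111111


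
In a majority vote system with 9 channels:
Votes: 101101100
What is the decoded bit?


Ones: 5 out of 9
Threshold: 5

1 (5/9 voted 1)


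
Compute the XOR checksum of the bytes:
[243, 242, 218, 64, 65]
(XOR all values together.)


XOR chain: 243 ^ 242 ^ 218 ^ 64 ^ 65 = 218

218


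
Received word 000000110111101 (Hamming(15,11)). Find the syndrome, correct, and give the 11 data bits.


Syndrome = 0: no error detected

Data: 00010111101 (no errors)


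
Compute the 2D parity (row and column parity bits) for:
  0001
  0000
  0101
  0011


Row parities: 1000
Column parities: 0111

Row P: 1000, Col P: 0111, Corner: 1


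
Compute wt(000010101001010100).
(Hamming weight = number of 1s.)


Counting 1s in 000010101001010100

6


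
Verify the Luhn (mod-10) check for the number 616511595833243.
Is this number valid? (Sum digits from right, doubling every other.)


Luhn sum = 66
66 mod 10 = 6

Invalid (Luhn sum mod 10 = 6)


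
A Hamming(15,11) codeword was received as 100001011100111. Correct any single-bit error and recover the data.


Syndrome = 0: no error detected

Data: 00101100111 (no errors)


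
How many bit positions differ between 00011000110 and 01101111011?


XOR: 01110111101
Count of 1s: 8

8


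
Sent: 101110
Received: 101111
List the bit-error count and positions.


XOR: 000001

1 error(s) at position(s): 5


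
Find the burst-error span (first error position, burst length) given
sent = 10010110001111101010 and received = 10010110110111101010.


XOR: 00000000111000000000

Burst at position 8, length 3


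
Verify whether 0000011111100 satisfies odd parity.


Number of 1s: 6

No, parity error (6 ones)


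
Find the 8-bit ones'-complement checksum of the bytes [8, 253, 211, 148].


Sum = 620 mod 256 = 108
Complement = 147

147


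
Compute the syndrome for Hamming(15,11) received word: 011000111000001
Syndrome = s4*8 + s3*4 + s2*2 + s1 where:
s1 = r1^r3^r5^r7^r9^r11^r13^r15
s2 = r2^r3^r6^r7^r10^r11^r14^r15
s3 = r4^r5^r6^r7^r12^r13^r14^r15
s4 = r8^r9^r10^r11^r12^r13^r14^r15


s1=0, s2=0, s3=0, s4=1

Syndrome = 8 (error at position 8)


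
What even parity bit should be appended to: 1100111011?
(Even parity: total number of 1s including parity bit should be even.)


Number of 1s in data: 7
Parity bit: 1

1


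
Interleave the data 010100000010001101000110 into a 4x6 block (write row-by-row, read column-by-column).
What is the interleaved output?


Matrix:
  010100
  000010
  001101
  000110
Read columns: 000010000010101101010010

000010000010101101010010


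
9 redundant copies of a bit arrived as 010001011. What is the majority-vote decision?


Ones: 4 out of 9
Threshold: 5

0 (4/9 voted 1)


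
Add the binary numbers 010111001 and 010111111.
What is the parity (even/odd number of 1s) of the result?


010111001 = 185
010111111 = 191
Sum = 376 = 101111000
1s count = 5

odd parity (5 ones in 101111000)


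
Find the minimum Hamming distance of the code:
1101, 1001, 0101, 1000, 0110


Comparing all pairs, minimum distance: 1
Can detect 0 errors, correct 0 errors

1


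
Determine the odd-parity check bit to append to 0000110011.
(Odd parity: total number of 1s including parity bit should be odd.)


Number of 1s in data: 4
Parity bit: 1

1


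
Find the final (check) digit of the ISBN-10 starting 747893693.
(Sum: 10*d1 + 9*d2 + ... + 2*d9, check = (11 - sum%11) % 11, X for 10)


Weighted sum: 344
344 mod 11 = 3

Check digit: 8


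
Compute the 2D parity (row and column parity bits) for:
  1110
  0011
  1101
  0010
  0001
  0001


Row parities: 101111
Column parities: 0010

Row P: 101111, Col P: 0010, Corner: 1


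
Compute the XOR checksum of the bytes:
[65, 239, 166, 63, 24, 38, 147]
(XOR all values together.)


XOR chain: 65 ^ 239 ^ 166 ^ 63 ^ 24 ^ 38 ^ 147 = 154

154


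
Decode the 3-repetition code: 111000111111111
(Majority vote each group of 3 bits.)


Groups: 111, 000, 111, 111, 111
Majority votes: 10111

10111


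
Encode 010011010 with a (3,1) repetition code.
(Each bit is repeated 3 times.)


Each bit -> 3 copies

000111000000111111000111000


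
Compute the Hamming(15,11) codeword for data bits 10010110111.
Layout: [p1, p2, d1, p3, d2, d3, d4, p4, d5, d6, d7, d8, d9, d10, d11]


Parity bits: p1=1, p2=0, p3=0, p4=1

101000110110111


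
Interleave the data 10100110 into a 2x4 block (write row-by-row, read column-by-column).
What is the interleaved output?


Matrix:
  1010
  0110
Read columns: 10011100

10011100


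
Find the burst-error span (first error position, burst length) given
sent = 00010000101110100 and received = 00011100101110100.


XOR: 00001100000000000

Burst at position 4, length 2


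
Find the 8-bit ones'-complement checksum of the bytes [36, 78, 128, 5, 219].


Sum = 466 mod 256 = 210
Complement = 45

45


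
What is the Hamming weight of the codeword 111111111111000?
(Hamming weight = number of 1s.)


Counting 1s in 111111111111000

12


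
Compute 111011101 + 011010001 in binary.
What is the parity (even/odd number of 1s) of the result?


111011101 = 477
011010001 = 209
Sum = 686 = 1010101110
1s count = 6

even parity (6 ones in 1010101110)


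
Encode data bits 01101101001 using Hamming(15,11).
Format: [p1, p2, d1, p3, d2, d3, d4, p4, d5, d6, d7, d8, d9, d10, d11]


Parity bits: p1=1, p2=1, p3=0, p4=0

110011001101001


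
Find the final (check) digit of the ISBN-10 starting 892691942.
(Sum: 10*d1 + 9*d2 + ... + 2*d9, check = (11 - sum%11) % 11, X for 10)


Weighted sum: 330
330 mod 11 = 0

Check digit: 0


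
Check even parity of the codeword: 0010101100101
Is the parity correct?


Number of 1s: 6

Yes, parity is correct (6 ones)


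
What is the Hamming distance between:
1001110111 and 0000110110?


XOR: 1001000001
Count of 1s: 3

3


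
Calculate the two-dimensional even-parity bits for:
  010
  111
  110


Row parities: 110
Column parities: 011

Row P: 110, Col P: 011, Corner: 0


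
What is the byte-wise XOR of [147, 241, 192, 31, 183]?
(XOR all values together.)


XOR chain: 147 ^ 241 ^ 192 ^ 31 ^ 183 = 10

10


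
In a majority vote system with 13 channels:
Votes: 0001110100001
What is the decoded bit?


Ones: 5 out of 13
Threshold: 7

0 (5/13 voted 1)


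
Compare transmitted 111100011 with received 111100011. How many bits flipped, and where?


XOR: 000000000

0 errors (received matches sent)


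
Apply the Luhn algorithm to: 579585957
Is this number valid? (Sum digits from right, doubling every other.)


Luhn sum = 46
46 mod 10 = 6

Invalid (Luhn sum mod 10 = 6)


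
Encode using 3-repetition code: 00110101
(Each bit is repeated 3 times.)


Each bit -> 3 copies

000000111111000111000111


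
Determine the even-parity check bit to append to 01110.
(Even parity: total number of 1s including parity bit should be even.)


Number of 1s in data: 3
Parity bit: 1

1


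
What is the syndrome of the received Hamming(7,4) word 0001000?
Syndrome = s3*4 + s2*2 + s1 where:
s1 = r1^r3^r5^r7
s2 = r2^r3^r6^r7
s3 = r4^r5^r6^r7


s1=0, s2=0, s3=1

Syndrome = 4 (error at position 4)


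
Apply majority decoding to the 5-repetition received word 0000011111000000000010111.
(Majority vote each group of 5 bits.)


Groups: 00000, 11111, 00000, 00000, 10111
Majority votes: 01001

01001


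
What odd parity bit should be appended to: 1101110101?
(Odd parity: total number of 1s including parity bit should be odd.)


Number of 1s in data: 7
Parity bit: 0

0


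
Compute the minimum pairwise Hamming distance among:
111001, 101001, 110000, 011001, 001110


Comparing all pairs, minimum distance: 1
Can detect 0 errors, correct 0 errors

1


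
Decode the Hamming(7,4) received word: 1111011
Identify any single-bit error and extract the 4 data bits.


Syndrome = 5: error at position 5

Data: 1111 (corrected bit 5)


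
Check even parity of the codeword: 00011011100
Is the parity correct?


Number of 1s: 5

No, parity error (5 ones)


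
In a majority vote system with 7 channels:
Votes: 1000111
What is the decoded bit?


Ones: 4 out of 7
Threshold: 4

1 (4/7 voted 1)


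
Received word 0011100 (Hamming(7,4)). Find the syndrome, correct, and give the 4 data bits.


Syndrome = 2: error at position 2

Data: 1100 (corrected bit 2)


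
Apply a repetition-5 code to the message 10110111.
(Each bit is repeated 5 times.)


Each bit -> 5 copies

1111100000111111111100000111111111111111


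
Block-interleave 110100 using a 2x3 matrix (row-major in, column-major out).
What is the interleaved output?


Matrix:
  110
  100
Read columns: 111000

111000


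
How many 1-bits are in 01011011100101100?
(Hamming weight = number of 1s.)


Counting 1s in 01011011100101100

9


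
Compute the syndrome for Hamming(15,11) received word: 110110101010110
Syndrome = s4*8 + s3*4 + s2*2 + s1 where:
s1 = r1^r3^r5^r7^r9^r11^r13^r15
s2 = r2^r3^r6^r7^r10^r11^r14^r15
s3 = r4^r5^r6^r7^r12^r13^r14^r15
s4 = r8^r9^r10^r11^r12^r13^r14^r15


s1=0, s2=0, s3=1, s4=0

Syndrome = 4 (error at position 4)


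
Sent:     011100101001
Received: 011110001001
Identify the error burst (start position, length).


XOR: 000010100000

Burst at position 4, length 3


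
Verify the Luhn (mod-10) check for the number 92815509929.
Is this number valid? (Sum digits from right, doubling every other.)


Luhn sum = 60
60 mod 10 = 0

Valid (Luhn sum mod 10 = 0)


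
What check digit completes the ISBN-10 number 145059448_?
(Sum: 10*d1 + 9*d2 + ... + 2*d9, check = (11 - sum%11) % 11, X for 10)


Weighted sum: 205
205 mod 11 = 7

Check digit: 4


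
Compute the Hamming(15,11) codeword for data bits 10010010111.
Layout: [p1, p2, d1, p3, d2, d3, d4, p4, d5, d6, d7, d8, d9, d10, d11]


Parity bits: p1=1, p2=1, p3=0, p4=0

111000100010111


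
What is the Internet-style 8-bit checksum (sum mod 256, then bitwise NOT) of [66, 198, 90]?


Sum = 354 mod 256 = 98
Complement = 157

157


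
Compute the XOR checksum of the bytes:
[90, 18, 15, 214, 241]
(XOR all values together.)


XOR chain: 90 ^ 18 ^ 15 ^ 214 ^ 241 = 96

96


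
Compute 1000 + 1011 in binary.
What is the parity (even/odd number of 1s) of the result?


1000 = 8
1011 = 11
Sum = 19 = 10011
1s count = 3

odd parity (3 ones in 10011)


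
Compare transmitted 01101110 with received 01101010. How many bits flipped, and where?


XOR: 00000100

1 error(s) at position(s): 5
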